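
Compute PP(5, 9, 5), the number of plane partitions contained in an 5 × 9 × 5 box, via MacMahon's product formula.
PP(5, 9, 5) = 1566039386912

Evaluate the triple product over i = 1..5, j = 1..9, k = 1..5. The factors are (2/1) · (3/2) · (4/3) · (5/4) · (6/5) · (3/2) · (4/3) · (5/4) · … (225 factors total). The numerators and denominators telescope so the product is an integer; carrying out the multiplication exactly gives PP(5, 9, 5) = 1566039386912.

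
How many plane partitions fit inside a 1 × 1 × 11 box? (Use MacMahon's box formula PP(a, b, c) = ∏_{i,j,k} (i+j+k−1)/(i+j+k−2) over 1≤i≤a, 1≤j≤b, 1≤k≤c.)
PP(1, 1, 11) = 12

Evaluate the triple product over i = 1..1, j = 1..1, k = 1..11. The factors are (2/1) · (3/2) · (4/3) · (5/4) · (6/5) · (7/6) · (8/7) · (9/8) · … (11 factors total). The numerators and denominators telescope so the product is an integer; carrying out the multiplication exactly gives PP(1, 1, 11) = 12.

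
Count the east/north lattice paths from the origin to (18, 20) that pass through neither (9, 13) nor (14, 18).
Number of paths = 22696229410

Inclusion–exclusion. Total paths: C(38, 18) = 33578000610. Through P₁: C(22, 9)·C(16, 9) = 5690484800. Through P₂: C(32, 14)·C(6, 4) = 7071534000. Since P₁ is strictly southwest of P₂, a monotone path through both must visit P₁ then P₂; paths through both = C(22, 9)·C(10, 5)·C(6, 4) = 1880247600. Avoid both = 33578000610 − 5690484800 − 7071534000 + 1880247600 = 22696229410.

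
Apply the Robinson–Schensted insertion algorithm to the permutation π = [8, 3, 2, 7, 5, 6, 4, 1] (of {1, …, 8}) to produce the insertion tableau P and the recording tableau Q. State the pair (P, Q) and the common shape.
P = [1, 4, 6] / [2, 5] / [3] / [7] / [8];  Q = [1, 4, 6] / [2, 5] / [3] / [7] / [8];  common shape = (3, 2, 1, 1, 1)

Row-insert the values π_1, π_2, … into P one at a time, bumping the leftmost entry strictly greater than the inserted value down to the next row. The recording tableau Q records, in position (i, j), the step at which that cell was added to P.
  Insert 8 (step 1): P = [8];  Q = [1]
  Insert 3 (step 2): P = [3] / [8];  Q = [1] / [2]
  Insert 2 (step 3): P = [2] / [3] / [8];  Q = [1] / [2] / [3]
  Insert 7 (step 4): P = [2, 7] / [3] / [8];  Q = [1, 4] / [2] / [3]
  Insert 5 (step 5): P = [2, 5] / [3, 7] / [8];  Q = [1, 4] / [2, 5] / [3]
  Insert 6 (step 6): P = [2, 5, 6] / [3, 7] / [8];  Q = [1, 4, 6] / [2, 5] / [3]
  Insert 4 (step 7): P = [2, 4, 6] / [3, 5] / [7] / [8];  Q = [1, 4, 6] / [2, 5] / [3] / [7]
  Insert 1 (step 8): P = [1, 4, 6] / [2, 5] / [3] / [7] / [8];  Q = [1, 4, 6] / [2, 5] / [3] / [7] / [8]
Final shape: (3, 2, 1, 1, 1).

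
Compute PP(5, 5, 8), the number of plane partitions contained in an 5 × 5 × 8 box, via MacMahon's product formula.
PP(5, 5, 8) = 235234907908

Evaluate the triple product over i = 1..5, j = 1..5, k = 1..8. The factors are (2/1) · (3/2) · (4/3) · (5/4) · (6/5) · (7/6) · (8/7) · (9/8) · … (200 factors total). The numerators and denominators telescope so the product is an integer; carrying out the multiplication exactly gives PP(5, 5, 8) = 235234907908.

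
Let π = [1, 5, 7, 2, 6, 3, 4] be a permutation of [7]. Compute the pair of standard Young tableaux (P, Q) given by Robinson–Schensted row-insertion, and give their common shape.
P = [1, 2, 3, 4] / [5, 6] / [7];  Q = [1, 2, 3, 7] / [4, 5] / [6];  common shape = (4, 2, 1)

Row-insert the values π_1, π_2, … into P one at a time, bumping the leftmost entry strictly greater than the inserted value down to the next row. The recording tableau Q records, in position (i, j), the step at which that cell was added to P.
  Insert 1 (step 1): P = [1];  Q = [1]
  Insert 5 (step 2): P = [1, 5];  Q = [1, 2]
  Insert 7 (step 3): P = [1, 5, 7];  Q = [1, 2, 3]
  Insert 2 (step 4): P = [1, 2, 7] / [5];  Q = [1, 2, 3] / [4]
  Insert 6 (step 5): P = [1, 2, 6] / [5, 7];  Q = [1, 2, 3] / [4, 5]
  Insert 3 (step 6): P = [1, 2, 3] / [5, 6] / [7];  Q = [1, 2, 3] / [4, 5] / [6]
  Insert 4 (step 7): P = [1, 2, 3, 4] / [5, 6] / [7];  Q = [1, 2, 3, 7] / [4, 5] / [6]
Final shape: (4, 2, 1).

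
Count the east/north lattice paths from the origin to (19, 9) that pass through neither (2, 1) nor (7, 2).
Number of paths = 2755191

Inclusion–exclusion. Total paths: C(28, 19) = 6906900. Through P₁: C(3, 2)·C(25, 17) = 3244725. Through P₂: C(9, 7)·C(19, 12) = 1813968. Since P₁ is strictly southwest of P₂, a monotone path through both must visit P₁ then P₂; paths through both = C(3, 2)·C(6, 5)·C(19, 12) = 906984. Avoid both = 6906900 − 3244725 − 1813968 + 906984 = 2755191.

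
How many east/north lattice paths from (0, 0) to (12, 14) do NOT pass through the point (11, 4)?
Number of paths = 9642685

Total paths from (0, 0) to (12, 14): C(26, 12) = 9657700. Paths through (11, 4): (paths (0, 0) → (11, 4)) × (paths (11, 4) → (12, 14)) = C(15, 11) · C(11, 1) = 1365 · 11 = 15015. Avoidance count = 9657700 − 15015 = 9642685.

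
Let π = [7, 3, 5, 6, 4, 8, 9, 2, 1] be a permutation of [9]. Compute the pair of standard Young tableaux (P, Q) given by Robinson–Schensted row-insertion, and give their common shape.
P = [1, 4, 6, 8, 9] / [2] / [3] / [5] / [7];  Q = [1, 3, 4, 6, 7] / [2] / [5] / [8] / [9];  common shape = (5, 1, 1, 1, 1)

Row-insert the values π_1, π_2, … into P one at a time, bumping the leftmost entry strictly greater than the inserted value down to the next row. The recording tableau Q records, in position (i, j), the step at which that cell was added to P.
  Insert 7 (step 1): P = [7];  Q = [1]
  Insert 3 (step 2): P = [3] / [7];  Q = [1] / [2]
  Insert 5 (step 3): P = [3, 5] / [7];  Q = [1, 3] / [2]
  Insert 6 (step 4): P = [3, 5, 6] / [7];  Q = [1, 3, 4] / [2]
  Insert 4 (step 5): P = [3, 4, 6] / [5] / [7];  Q = [1, 3, 4] / [2] / [5]
  Insert 8 (step 6): P = [3, 4, 6, 8] / [5] / [7];  Q = [1, 3, 4, 6] / [2] / [5]
  Insert 9 (step 7): P = [3, 4, 6, 8, 9] / [5] / [7];  Q = [1, 3, 4, 6, 7] / [2] / [5]
  Insert 2 (step 8): P = [2, 4, 6, 8, 9] / [3] / [5] / [7];  Q = [1, 3, 4, 6, 7] / [2] / [5] / [8]
  Insert 1 (step 9): P = [1, 4, 6, 8, 9] / [2] / [3] / [5] / [7];  Q = [1, 3, 4, 6, 7] / [2] / [5] / [8] / [9]
Final shape: (5, 1, 1, 1, 1).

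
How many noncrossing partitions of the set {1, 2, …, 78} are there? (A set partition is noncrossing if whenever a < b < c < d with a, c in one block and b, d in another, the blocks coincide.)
C_78 = 73745243611532458459690151854647329239335600

These noncrossing partitions are counted by the Catalan number C_n = (1/(n + 1)) · C(2n, n). For n = 78: C_78 = (1/79) · C(156, 78) = 5825874245311064218315521996517139009907512400/79 = 73745243611532458459690151854647329239335600.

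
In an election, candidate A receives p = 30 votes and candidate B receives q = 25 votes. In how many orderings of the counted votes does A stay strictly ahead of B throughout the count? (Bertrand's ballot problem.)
Strict-lead orderings = 280531912316292

Total orderings of the 55 votes with 30 for A: C(55, 30) = 3085851035479212. By the Bertrand ballot formula (Cycle Lemma / reflection principle), the number of orderings in which A is strictly ahead of B throughout is (p − q)/(p + q) · C(p + q, p) = (30 − 25)/(30 + 25) · 3085851035479212 = 280531912316292.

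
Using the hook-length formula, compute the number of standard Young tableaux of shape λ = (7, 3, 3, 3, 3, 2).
# SYT of shape (7, 3, 3, 3, 3, 2) = 123450600

Hook-length formula: f^λ = n! / Π hook(c), product over all cells c of the Young diagram. For λ = (7, 3, 3, 3, 3, 2), n = 21 boxes. Hook lengths by row (left-to-right, top-to-bottom): [12, 11, 9, 4, 3, 2, 1]; [7, 6, 4]; [6, 5, 3]; [5, 4, 2]; [4, 3, 1]; [2, 1]. Product of hooks = 413857382400. So f^λ = 21! / 413857382400 = 51090942171709440000 / 413857382400 = 123450600.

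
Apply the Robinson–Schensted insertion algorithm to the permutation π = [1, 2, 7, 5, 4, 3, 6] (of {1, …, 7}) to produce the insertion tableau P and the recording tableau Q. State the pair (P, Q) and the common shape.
P = [1, 2, 3, 6] / [4] / [5] / [7];  Q = [1, 2, 3, 7] / [4] / [5] / [6];  common shape = (4, 1, 1, 1)

Row-insert the values π_1, π_2, … into P one at a time, bumping the leftmost entry strictly greater than the inserted value down to the next row. The recording tableau Q records, in position (i, j), the step at which that cell was added to P.
  Insert 1 (step 1): P = [1];  Q = [1]
  Insert 2 (step 2): P = [1, 2];  Q = [1, 2]
  Insert 7 (step 3): P = [1, 2, 7];  Q = [1, 2, 3]
  Insert 5 (step 4): P = [1, 2, 5] / [7];  Q = [1, 2, 3] / [4]
  Insert 4 (step 5): P = [1, 2, 4] / [5] / [7];  Q = [1, 2, 3] / [4] / [5]
  Insert 3 (step 6): P = [1, 2, 3] / [4] / [5] / [7];  Q = [1, 2, 3] / [4] / [5] / [6]
  Insert 6 (step 7): P = [1, 2, 3, 6] / [4] / [5] / [7];  Q = [1, 2, 3, 7] / [4] / [5] / [6]
Final shape: (4, 1, 1, 1).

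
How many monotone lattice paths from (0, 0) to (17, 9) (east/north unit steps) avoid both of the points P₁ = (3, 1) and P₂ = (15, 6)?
Number of paths = 1550350

Inclusion–exclusion. Total paths: C(26, 17) = 3124550. Through P₁: C(4, 3)·C(22, 14) = 1279080. Through P₂: C(21, 15)·C(5, 2) = 542640. Since P₁ is strictly southwest of P₂, a monotone path through both must visit P₁ then P₂; paths through both = C(4, 3)·C(17, 12)·C(5, 2) = 247520. Avoid both = 3124550 − 1279080 − 542640 + 247520 = 1550350.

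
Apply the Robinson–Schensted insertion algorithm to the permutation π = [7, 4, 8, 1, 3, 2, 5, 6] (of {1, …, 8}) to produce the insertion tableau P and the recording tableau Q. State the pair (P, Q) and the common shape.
P = [1, 2, 5, 6] / [3, 8] / [4] / [7];  Q = [1, 3, 7, 8] / [2, 5] / [4] / [6];  common shape = (4, 2, 1, 1)

Row-insert the values π_1, π_2, … into P one at a time, bumping the leftmost entry strictly greater than the inserted value down to the next row. The recording tableau Q records, in position (i, j), the step at which that cell was added to P.
  Insert 7 (step 1): P = [7];  Q = [1]
  Insert 4 (step 2): P = [4] / [7];  Q = [1] / [2]
  Insert 8 (step 3): P = [4, 8] / [7];  Q = [1, 3] / [2]
  Insert 1 (step 4): P = [1, 8] / [4] / [7];  Q = [1, 3] / [2] / [4]
  Insert 3 (step 5): P = [1, 3] / [4, 8] / [7];  Q = [1, 3] / [2, 5] / [4]
  Insert 2 (step 6): P = [1, 2] / [3, 8] / [4] / [7];  Q = [1, 3] / [2, 5] / [4] / [6]
  Insert 5 (step 7): P = [1, 2, 5] / [3, 8] / [4] / [7];  Q = [1, 3, 7] / [2, 5] / [4] / [6]
  Insert 6 (step 8): P = [1, 2, 5, 6] / [3, 8] / [4] / [7];  Q = [1, 3, 7, 8] / [2, 5] / [4] / [6]
Final shape: (4, 2, 1, 1).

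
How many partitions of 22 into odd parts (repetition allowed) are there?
p_odd(22) = 89

Enumerate partitions using only odd parts via the recurrence o(n, m) = o(n, m−2) + o(n−m, m) over odd m, starting from the largest odd part ≤ n. This gives p_odd(22) = 89. (Euler's theorem: equals the count of distinct-part partitions.)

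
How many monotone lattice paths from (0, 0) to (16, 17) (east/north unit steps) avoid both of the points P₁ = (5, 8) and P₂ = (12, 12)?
Number of paths = 663428394

Inclusion–exclusion. Total paths: C(33, 16) = 1166803110. Through P₁: C(13, 5)·C(20, 11) = 216164520. Through P₂: C(24, 12)·C(9, 4) = 340723656. Since P₁ is strictly southwest of P₂, a monotone path through both must visit P₁ then P₂; paths through both = C(13, 5)·C(11, 7)·C(9, 4) = 53513460. Avoid both = 1166803110 − 216164520 − 340723656 + 53513460 = 663428394.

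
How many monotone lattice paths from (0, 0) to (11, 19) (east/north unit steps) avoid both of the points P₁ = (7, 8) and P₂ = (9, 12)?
Number of paths = 38736945

Inclusion–exclusion. Total paths: C(30, 11) = 54627300. Through P₁: C(15, 7)·C(15, 4) = 8783775. Through P₂: C(21, 9)·C(9, 2) = 10581480. Since P₁ is strictly southwest of P₂, a monotone path through both must visit P₁ then P₂; paths through both = C(15, 7)·C(6, 2)·C(9, 2) = 3474900. Avoid both = 54627300 − 8783775 − 10581480 + 3474900 = 38736945.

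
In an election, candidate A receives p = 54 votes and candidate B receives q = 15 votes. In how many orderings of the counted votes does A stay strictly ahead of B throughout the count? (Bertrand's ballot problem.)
Strict-lead orderings = 320409127397216

Total orderings of the 69 votes with 54 for A: C(69, 54) = 566877686933536. By the Bertrand ballot formula (Cycle Lemma / reflection principle), the number of orderings in which A is strictly ahead of B throughout is (p − q)/(p + q) · C(p + q, p) = (54 − 15)/(54 + 15) · 566877686933536 = 320409127397216.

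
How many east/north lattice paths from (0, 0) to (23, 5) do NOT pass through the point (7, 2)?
Number of paths = 63396

Total paths from (0, 0) to (23, 5): C(28, 23) = 98280. Paths through (7, 2): (paths (0, 0) → (7, 2)) × (paths (7, 2) → (23, 5)) = C(9, 7) · C(19, 16) = 36 · 969 = 34884. Avoidance count = 98280 − 34884 = 63396.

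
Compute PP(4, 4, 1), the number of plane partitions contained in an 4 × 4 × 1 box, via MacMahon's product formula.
PP(4, 4, 1) = 70

Evaluate the triple product over i = 1..4, j = 1..4, k = 1..1. The factors are (2/1) · (3/2) · (4/3) · (5/4) · (3/2) · (4/3) · (5/4) · (6/5) · … (16 factors total). The numerators and denominators telescope so the product is an integer; carrying out the multiplication exactly gives PP(4, 4, 1) = 70.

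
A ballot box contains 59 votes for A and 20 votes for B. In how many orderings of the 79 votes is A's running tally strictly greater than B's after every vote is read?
Strict-lead orderings = 1308961989363368340

Total orderings of the 79 votes with 59 for A: C(79, 59) = 2651487106659130740. By the Bertrand ballot formula (Cycle Lemma / reflection principle), the number of orderings in which A is strictly ahead of B throughout is (p − q)/(p + q) · C(p + q, p) = (59 − 20)/(59 + 20) · 2651487106659130740 = 1308961989363368340.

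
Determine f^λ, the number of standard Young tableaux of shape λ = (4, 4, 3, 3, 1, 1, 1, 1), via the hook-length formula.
# SYT of shape (4, 4, 3, 3, 1, 1, 1, 1) = 3007368

Hook-length formula: f^λ = n! / Π hook(c), product over all cells c of the Young diagram. For λ = (4, 4, 3, 3, 1, 1, 1, 1), n = 18 boxes. Hook lengths by row (left-to-right, top-to-bottom): [11, 6, 5, 2]; [10, 5, 4, 1]; [8, 3, 2]; [7, 2, 1]; [4]; [3]; [2]; [1]. Product of hooks = 2128896000. So f^λ = 18! / 2128896000 = 6402373705728000 / 2128896000 = 3007368.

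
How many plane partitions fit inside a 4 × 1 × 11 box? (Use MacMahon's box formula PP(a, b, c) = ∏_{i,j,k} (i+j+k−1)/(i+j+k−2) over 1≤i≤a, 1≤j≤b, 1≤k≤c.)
PP(4, 1, 11) = 1365

Evaluate the triple product over i = 1..4, j = 1..1, k = 1..11. The factors are (2/1) · (3/2) · (4/3) · (5/4) · (6/5) · (7/6) · (8/7) · (9/8) · … (44 factors total). The numerators and denominators telescope so the product is an integer; carrying out the multiplication exactly gives PP(4, 1, 11) = 1365.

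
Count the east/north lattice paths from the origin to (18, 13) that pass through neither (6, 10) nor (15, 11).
Number of paths = 126148635

Inclusion–exclusion. Total paths: C(31, 18) = 206253075. Through P₁: C(16, 6)·C(15, 12) = 3643640. Through P₂: C(26, 15)·C(5, 3) = 77261600. Since P₁ is strictly southwest of P₂, a monotone path through both must visit P₁ then P₂; paths through both = C(16, 6)·C(10, 9)·C(5, 3) = 800800. Avoid both = 206253075 − 3643640 − 77261600 + 800800 = 126148635.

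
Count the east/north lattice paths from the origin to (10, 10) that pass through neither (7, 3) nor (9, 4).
Number of paths = 167871

Inclusion–exclusion. Total paths: C(20, 10) = 184756. Through P₁: C(10, 7)·C(10, 3) = 14400. Through P₂: C(13, 9)·C(7, 1) = 5005. Since P₁ is strictly southwest of P₂, a monotone path through both must visit P₁ then P₂; paths through both = C(10, 7)·C(3, 2)·C(7, 1) = 2520. Avoid both = 184756 − 14400 − 5005 + 2520 = 167871.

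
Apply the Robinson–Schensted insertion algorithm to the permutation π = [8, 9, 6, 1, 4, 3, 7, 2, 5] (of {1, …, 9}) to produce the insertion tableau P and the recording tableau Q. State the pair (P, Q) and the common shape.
P = [1, 2, 5] / [3, 7] / [4, 9] / [6] / [8];  Q = [1, 2, 7] / [3, 5] / [4, 9] / [6] / [8];  common shape = (3, 2, 2, 1, 1)

Row-insert the values π_1, π_2, … into P one at a time, bumping the leftmost entry strictly greater than the inserted value down to the next row. The recording tableau Q records, in position (i, j), the step at which that cell was added to P.
  Insert 8 (step 1): P = [8];  Q = [1]
  Insert 9 (step 2): P = [8, 9];  Q = [1, 2]
  Insert 6 (step 3): P = [6, 9] / [8];  Q = [1, 2] / [3]
  Insert 1 (step 4): P = [1, 9] / [6] / [8];  Q = [1, 2] / [3] / [4]
  Insert 4 (step 5): P = [1, 4] / [6, 9] / [8];  Q = [1, 2] / [3, 5] / [4]
  Insert 3 (step 6): P = [1, 3] / [4, 9] / [6] / [8];  Q = [1, 2] / [3, 5] / [4] / [6]
  Insert 7 (step 7): P = [1, 3, 7] / [4, 9] / [6] / [8];  Q = [1, 2, 7] / [3, 5] / [4] / [6]
  Insert 2 (step 8): P = [1, 2, 7] / [3, 9] / [4] / [6] / [8];  Q = [1, 2, 7] / [3, 5] / [4] / [6] / [8]
  Insert 5 (step 9): P = [1, 2, 5] / [3, 7] / [4, 9] / [6] / [8];  Q = [1, 2, 7] / [3, 5] / [4, 9] / [6] / [8]
Final shape: (3, 2, 2, 1, 1).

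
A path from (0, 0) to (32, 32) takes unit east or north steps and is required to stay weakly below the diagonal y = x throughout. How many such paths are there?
Number of paths = 55534064877048198

By the reflection principle (André's argument), the number of monotone paths to (32, 32) with n ≤ m that never go above y = x is C(64, 32) − C(64, 33) = 1832624140942590534 − 1777090076065542336 = 55534064877048198.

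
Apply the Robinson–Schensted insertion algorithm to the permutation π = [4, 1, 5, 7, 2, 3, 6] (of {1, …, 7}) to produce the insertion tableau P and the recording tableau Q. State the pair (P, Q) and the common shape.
P = [1, 2, 3, 6] / [4, 5, 7];  Q = [1, 3, 4, 7] / [2, 5, 6];  common shape = (4, 3)

Row-insert the values π_1, π_2, … into P one at a time, bumping the leftmost entry strictly greater than the inserted value down to the next row. The recording tableau Q records, in position (i, j), the step at which that cell was added to P.
  Insert 4 (step 1): P = [4];  Q = [1]
  Insert 1 (step 2): P = [1] / [4];  Q = [1] / [2]
  Insert 5 (step 3): P = [1, 5] / [4];  Q = [1, 3] / [2]
  Insert 7 (step 4): P = [1, 5, 7] / [4];  Q = [1, 3, 4] / [2]
  Insert 2 (step 5): P = [1, 2, 7] / [4, 5];  Q = [1, 3, 4] / [2, 5]
  Insert 3 (step 6): P = [1, 2, 3] / [4, 5, 7];  Q = [1, 3, 4] / [2, 5, 6]
  Insert 6 (step 7): P = [1, 2, 3, 6] / [4, 5, 7];  Q = [1, 3, 4, 7] / [2, 5, 6]
Final shape: (4, 3).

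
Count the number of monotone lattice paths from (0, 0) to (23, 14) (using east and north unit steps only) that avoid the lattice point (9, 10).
Number of paths = 5824410120

Total paths from (0, 0) to (23, 14): C(37, 23) = 6107086800. Paths through (9, 10): (paths (0, 0) → (9, 10)) × (paths (9, 10) → (23, 14)) = C(19, 9) · C(18, 14) = 92378 · 3060 = 282676680. Avoidance count = 6107086800 − 282676680 = 5824410120.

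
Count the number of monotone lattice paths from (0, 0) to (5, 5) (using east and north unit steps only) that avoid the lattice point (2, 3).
Number of paths = 152

Total paths from (0, 0) to (5, 5): C(10, 5) = 252. Paths through (2, 3): (paths (0, 0) → (2, 3)) × (paths (2, 3) → (5, 5)) = C(5, 2) · C(5, 3) = 10 · 10 = 100. Avoidance count = 252 − 100 = 152.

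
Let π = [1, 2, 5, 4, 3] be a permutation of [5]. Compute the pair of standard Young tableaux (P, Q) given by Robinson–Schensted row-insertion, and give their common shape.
P = [1, 2, 3] / [4] / [5];  Q = [1, 2, 3] / [4] / [5];  common shape = (3, 1, 1)

Row-insert the values π_1, π_2, … into P one at a time, bumping the leftmost entry strictly greater than the inserted value down to the next row. The recording tableau Q records, in position (i, j), the step at which that cell was added to P.
  Insert 1 (step 1): P = [1];  Q = [1]
  Insert 2 (step 2): P = [1, 2];  Q = [1, 2]
  Insert 5 (step 3): P = [1, 2, 5];  Q = [1, 2, 3]
  Insert 4 (step 4): P = [1, 2, 4] / [5];  Q = [1, 2, 3] / [4]
  Insert 3 (step 5): P = [1, 2, 3] / [4] / [5];  Q = [1, 2, 3] / [4] / [5]
Final shape: (3, 1, 1).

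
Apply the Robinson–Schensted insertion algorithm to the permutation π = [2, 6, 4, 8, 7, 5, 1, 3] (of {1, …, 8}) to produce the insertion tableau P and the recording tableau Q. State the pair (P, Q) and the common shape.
P = [1, 3, 5] / [2, 4] / [6, 7] / [8];  Q = [1, 2, 4] / [3, 5] / [6, 8] / [7];  common shape = (3, 2, 2, 1)

Row-insert the values π_1, π_2, … into P one at a time, bumping the leftmost entry strictly greater than the inserted value down to the next row. The recording tableau Q records, in position (i, j), the step at which that cell was added to P.
  Insert 2 (step 1): P = [2];  Q = [1]
  Insert 6 (step 2): P = [2, 6];  Q = [1, 2]
  Insert 4 (step 3): P = [2, 4] / [6];  Q = [1, 2] / [3]
  Insert 8 (step 4): P = [2, 4, 8] / [6];  Q = [1, 2, 4] / [3]
  Insert 7 (step 5): P = [2, 4, 7] / [6, 8];  Q = [1, 2, 4] / [3, 5]
  Insert 5 (step 6): P = [2, 4, 5] / [6, 7] / [8];  Q = [1, 2, 4] / [3, 5] / [6]
  Insert 1 (step 7): P = [1, 4, 5] / [2, 7] / [6] / [8];  Q = [1, 2, 4] / [3, 5] / [6] / [7]
  Insert 3 (step 8): P = [1, 3, 5] / [2, 4] / [6, 7] / [8];  Q = [1, 2, 4] / [3, 5] / [6, 8] / [7]
Final shape: (3, 2, 2, 1).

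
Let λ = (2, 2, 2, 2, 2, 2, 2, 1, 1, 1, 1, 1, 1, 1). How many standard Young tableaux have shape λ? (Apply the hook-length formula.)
# SYT of shape (2, 2, 2, 2, 2, 2, 2, 1, 1, 1, 1, 1, 1, 1) = 62016

Hook-length formula: f^λ = n! / Π hook(c), product over all cells c of the Young diagram. For λ = (2, 2, 2, 2, 2, 2, 2, 1, 1, 1, 1, 1, 1, 1), n = 21 boxes. Hook lengths by row (left-to-right, top-to-bottom): [15, 7]; [14, 6]; [13, 5]; [12, 4]; [11, 3]; [10, 2]; [9, 1]; [7]; [6]; [5]; [4]; [3]; [2]; [1]. Product of hooks = 823834851840000. So f^λ = 21! / 823834851840000 = 51090942171709440000 / 823834851840000 = 62016.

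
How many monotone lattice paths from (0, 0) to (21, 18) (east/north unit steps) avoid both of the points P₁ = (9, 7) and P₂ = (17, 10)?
Number of paths = 43649772595

Inclusion–exclusion. Total paths: C(39, 21) = 62359143990. Through P₁: C(16, 9)·C(23, 12) = 15467772320. Through P₂: C(27, 17)·C(12, 4) = 4175961075. Since P₁ is strictly southwest of P₂, a monotone path through both must visit P₁ then P₂; paths through both = C(16, 9)·C(11, 8)·C(12, 4) = 934362000. Avoid both = 62359143990 − 15467772320 − 4175961075 + 934362000 = 43649772595.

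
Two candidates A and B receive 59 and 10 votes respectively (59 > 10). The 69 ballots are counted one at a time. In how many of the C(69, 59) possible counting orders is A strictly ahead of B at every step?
Strict-lead orderings = 241472319088

Total orderings of the 69 votes with 59 for A: C(69, 59) = 340032449328. By the Bertrand ballot formula (Cycle Lemma / reflection principle), the number of orderings in which A is strictly ahead of B throughout is (p − q)/(p + q) · C(p + q, p) = (59 − 10)/(59 + 10) · 340032449328 = 241472319088.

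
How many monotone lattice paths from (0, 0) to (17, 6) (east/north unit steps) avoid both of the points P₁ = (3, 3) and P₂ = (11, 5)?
Number of paths = 63071

Inclusion–exclusion. Total paths: C(23, 17) = 100947. Through P₁: C(6, 3)·C(17, 14) = 13600. Through P₂: C(16, 11)·C(7, 6) = 30576. Since P₁ is strictly southwest of P₂, a monotone path through both must visit P₁ then P₂; paths through both = C(6, 3)·C(10, 8)·C(7, 6) = 6300. Avoid both = 100947 − 13600 − 30576 + 6300 = 63071.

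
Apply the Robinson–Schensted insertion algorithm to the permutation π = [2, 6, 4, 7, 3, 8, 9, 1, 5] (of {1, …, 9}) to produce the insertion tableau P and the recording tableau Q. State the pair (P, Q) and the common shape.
P = [1, 3, 5, 8, 9] / [2, 7] / [4] / [6];  Q = [1, 2, 4, 6, 7] / [3, 9] / [5] / [8];  common shape = (5, 2, 1, 1)

Row-insert the values π_1, π_2, … into P one at a time, bumping the leftmost entry strictly greater than the inserted value down to the next row. The recording tableau Q records, in position (i, j), the step at which that cell was added to P.
  Insert 2 (step 1): P = [2];  Q = [1]
  Insert 6 (step 2): P = [2, 6];  Q = [1, 2]
  Insert 4 (step 3): P = [2, 4] / [6];  Q = [1, 2] / [3]
  Insert 7 (step 4): P = [2, 4, 7] / [6];  Q = [1, 2, 4] / [3]
  Insert 3 (step 5): P = [2, 3, 7] / [4] / [6];  Q = [1, 2, 4] / [3] / [5]
  Insert 8 (step 6): P = [2, 3, 7, 8] / [4] / [6];  Q = [1, 2, 4, 6] / [3] / [5]
  Insert 9 (step 7): P = [2, 3, 7, 8, 9] / [4] / [6];  Q = [1, 2, 4, 6, 7] / [3] / [5]
  Insert 1 (step 8): P = [1, 3, 7, 8, 9] / [2] / [4] / [6];  Q = [1, 2, 4, 6, 7] / [3] / [5] / [8]
  Insert 5 (step 9): P = [1, 3, 5, 8, 9] / [2, 7] / [4] / [6];  Q = [1, 2, 4, 6, 7] / [3, 9] / [5] / [8]
Final shape: (5, 2, 1, 1).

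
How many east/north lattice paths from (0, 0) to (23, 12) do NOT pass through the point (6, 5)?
Number of paths = 674551752

Total paths from (0, 0) to (23, 12): C(35, 23) = 834451800. Paths through (6, 5): (paths (0, 0) → (6, 5)) × (paths (6, 5) → (23, 12)) = C(11, 6) · C(24, 17) = 462 · 346104 = 159900048. Avoidance count = 834451800 − 159900048 = 674551752.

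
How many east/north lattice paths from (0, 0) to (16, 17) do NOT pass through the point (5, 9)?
Number of paths = 1015487946

Total paths from (0, 0) to (16, 17): C(33, 16) = 1166803110. Paths through (5, 9): (paths (0, 0) → (5, 9)) × (paths (5, 9) → (16, 17)) = C(14, 5) · C(19, 11) = 2002 · 75582 = 151315164. Avoidance count = 1166803110 − 151315164 = 1015487946.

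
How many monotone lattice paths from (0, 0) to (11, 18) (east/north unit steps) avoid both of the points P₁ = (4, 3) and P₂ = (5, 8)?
Number of paths = 20003634

Inclusion–exclusion. Total paths: C(29, 11) = 34597290. Through P₁: C(7, 4)·C(22, 7) = 5969040. Through P₂: C(13, 5)·C(16, 6) = 10306296. Since P₁ is strictly southwest of P₂, a monotone path through both must visit P₁ then P₂; paths through both = C(7, 4)·C(6, 1)·C(16, 6) = 1681680. Avoid both = 34597290 − 5969040 − 10306296 + 1681680 = 20003634.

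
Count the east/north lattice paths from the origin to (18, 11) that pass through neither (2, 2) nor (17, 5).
Number of paths = 22189374

Inclusion–exclusion. Total paths: C(29, 18) = 34597290. Through P₁: C(4, 2)·C(25, 16) = 12257850. Through P₂: C(22, 17)·C(7, 1) = 184338. Since P₁ is strictly southwest of P₂, a monotone path through both must visit P₁ then P₂; paths through both = C(4, 2)·C(18, 15)·C(7, 1) = 34272. Avoid both = 34597290 − 12257850 − 184338 + 34272 = 22189374.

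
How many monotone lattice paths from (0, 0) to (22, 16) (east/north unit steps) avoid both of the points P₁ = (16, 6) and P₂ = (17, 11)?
Number of paths = 16343795022

Inclusion–exclusion. Total paths: C(38, 22) = 22239974430. Through P₁: C(22, 16)·C(16, 6) = 597500904. Through P₂: C(28, 17)·C(10, 5) = 5411493360. Since P₁ is strictly southwest of P₂, a monotone path through both must visit P₁ then P₂; paths through both = C(22, 16)·C(6, 1)·C(10, 5) = 112814856. Avoid both = 22239974430 − 597500904 − 5411493360 + 112814856 = 16343795022.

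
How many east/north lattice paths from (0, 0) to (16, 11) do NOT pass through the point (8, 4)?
Number of paths = 9852570

Total paths from (0, 0) to (16, 11): C(27, 16) = 13037895. Paths through (8, 4): (paths (0, 0) → (8, 4)) × (paths (8, 4) → (16, 11)) = C(12, 8) · C(15, 8) = 495 · 6435 = 3185325. Avoidance count = 13037895 − 3185325 = 9852570.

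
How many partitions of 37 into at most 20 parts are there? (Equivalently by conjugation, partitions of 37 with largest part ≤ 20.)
p(37, parts ≤ 20) = 20722

Use the recurrence p(n, m) = p(n, m−1) + p(n−m, m): either the largest part is < m (count p(n, m−1)) or the largest part is exactly m (remove one copy of m, count p(n−m, m)). With p(0, ·) = 1 this gives p(37, parts ≤ 20) = 20722. (By conjugating Young diagrams, this also counts partitions of 37 into at most 20 parts.)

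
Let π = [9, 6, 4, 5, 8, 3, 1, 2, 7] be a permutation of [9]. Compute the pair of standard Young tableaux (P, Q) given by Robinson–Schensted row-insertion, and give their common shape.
P = [1, 2, 7] / [3, 5, 8] / [4] / [6] / [9];  Q = [1, 4, 5] / [2, 8, 9] / [3] / [6] / [7];  common shape = (3, 3, 1, 1, 1)

Row-insert the values π_1, π_2, … into P one at a time, bumping the leftmost entry strictly greater than the inserted value down to the next row. The recording tableau Q records, in position (i, j), the step at which that cell was added to P.
  Insert 9 (step 1): P = [9];  Q = [1]
  Insert 6 (step 2): P = [6] / [9];  Q = [1] / [2]
  Insert 4 (step 3): P = [4] / [6] / [9];  Q = [1] / [2] / [3]
  Insert 5 (step 4): P = [4, 5] / [6] / [9];  Q = [1, 4] / [2] / [3]
  Insert 8 (step 5): P = [4, 5, 8] / [6] / [9];  Q = [1, 4, 5] / [2] / [3]
  Insert 3 (step 6): P = [3, 5, 8] / [4] / [6] / [9];  Q = [1, 4, 5] / [2] / [3] / [6]
  Insert 1 (step 7): P = [1, 5, 8] / [3] / [4] / [6] / [9];  Q = [1, 4, 5] / [2] / [3] / [6] / [7]
  Insert 2 (step 8): P = [1, 2, 8] / [3, 5] / [4] / [6] / [9];  Q = [1, 4, 5] / [2, 8] / [3] / [6] / [7]
  Insert 7 (step 9): P = [1, 2, 7] / [3, 5, 8] / [4] / [6] / [9];  Q = [1, 4, 5] / [2, 8, 9] / [3] / [6] / [7]
Final shape: (3, 3, 1, 1, 1).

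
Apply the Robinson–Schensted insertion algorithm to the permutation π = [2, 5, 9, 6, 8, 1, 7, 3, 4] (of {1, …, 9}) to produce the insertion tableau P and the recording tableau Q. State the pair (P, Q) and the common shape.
P = [1, 3, 4, 7] / [2, 5, 6] / [8] / [9];  Q = [1, 2, 3, 5] / [4, 7, 9] / [6] / [8];  common shape = (4, 3, 1, 1)

Row-insert the values π_1, π_2, … into P one at a time, bumping the leftmost entry strictly greater than the inserted value down to the next row. The recording tableau Q records, in position (i, j), the step at which that cell was added to P.
  Insert 2 (step 1): P = [2];  Q = [1]
  Insert 5 (step 2): P = [2, 5];  Q = [1, 2]
  Insert 9 (step 3): P = [2, 5, 9];  Q = [1, 2, 3]
  Insert 6 (step 4): P = [2, 5, 6] / [9];  Q = [1, 2, 3] / [4]
  Insert 8 (step 5): P = [2, 5, 6, 8] / [9];  Q = [1, 2, 3, 5] / [4]
  Insert 1 (step 6): P = [1, 5, 6, 8] / [2] / [9];  Q = [1, 2, 3, 5] / [4] / [6]
  Insert 7 (step 7): P = [1, 5, 6, 7] / [2, 8] / [9];  Q = [1, 2, 3, 5] / [4, 7] / [6]
  Insert 3 (step 8): P = [1, 3, 6, 7] / [2, 5] / [8] / [9];  Q = [1, 2, 3, 5] / [4, 7] / [6] / [8]
  Insert 4 (step 9): P = [1, 3, 4, 7] / [2, 5, 6] / [8] / [9];  Q = [1, 2, 3, 5] / [4, 7, 9] / [6] / [8]
Final shape: (4, 3, 1, 1).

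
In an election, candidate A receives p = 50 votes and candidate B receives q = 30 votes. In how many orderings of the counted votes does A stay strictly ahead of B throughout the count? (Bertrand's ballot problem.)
Strict-lead orderings = 2217853133710113365752

Total orderings of the 80 votes with 50 for A: C(80, 50) = 8871412534840453463008. By the Bertrand ballot formula (Cycle Lemma / reflection principle), the number of orderings in which A is strictly ahead of B throughout is (p − q)/(p + q) · C(p + q, p) = (50 − 30)/(50 + 30) · 8871412534840453463008 = 2217853133710113365752.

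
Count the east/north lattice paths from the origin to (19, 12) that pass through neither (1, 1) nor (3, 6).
Number of paths = 68792199

Inclusion–exclusion. Total paths: C(31, 19) = 141120525. Through P₁: C(2, 1)·C(29, 18) = 69194580. Through P₂: C(9, 3)·C(22, 16) = 6267492. Since P₁ is strictly southwest of P₂, a monotone path through both must visit P₁ then P₂; paths through both = C(2, 1)·C(7, 2)·C(22, 16) = 3133746. Avoid both = 141120525 − 69194580 − 6267492 + 3133746 = 68792199.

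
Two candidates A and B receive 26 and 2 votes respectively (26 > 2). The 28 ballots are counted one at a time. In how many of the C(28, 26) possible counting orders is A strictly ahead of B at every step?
Strict-lead orderings = 324

Total orderings of the 28 votes with 26 for A: C(28, 26) = 378. By the Bertrand ballot formula (Cycle Lemma / reflection principle), the number of orderings in which A is strictly ahead of B throughout is (p − q)/(p + q) · C(p + q, p) = (26 − 2)/(26 + 2) · 378 = 324.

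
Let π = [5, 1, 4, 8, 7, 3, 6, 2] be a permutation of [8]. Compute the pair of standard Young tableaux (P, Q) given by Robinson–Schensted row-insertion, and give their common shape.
P = [1, 2, 6] / [3, 7] / [4, 8] / [5];  Q = [1, 3, 4] / [2, 5] / [6, 7] / [8];  common shape = (3, 2, 2, 1)

Row-insert the values π_1, π_2, … into P one at a time, bumping the leftmost entry strictly greater than the inserted value down to the next row. The recording tableau Q records, in position (i, j), the step at which that cell was added to P.
  Insert 5 (step 1): P = [5];  Q = [1]
  Insert 1 (step 2): P = [1] / [5];  Q = [1] / [2]
  Insert 4 (step 3): P = [1, 4] / [5];  Q = [1, 3] / [2]
  Insert 8 (step 4): P = [1, 4, 8] / [5];  Q = [1, 3, 4] / [2]
  Insert 7 (step 5): P = [1, 4, 7] / [5, 8];  Q = [1, 3, 4] / [2, 5]
  Insert 3 (step 6): P = [1, 3, 7] / [4, 8] / [5];  Q = [1, 3, 4] / [2, 5] / [6]
  Insert 6 (step 7): P = [1, 3, 6] / [4, 7] / [5, 8];  Q = [1, 3, 4] / [2, 5] / [6, 7]
  Insert 2 (step 8): P = [1, 2, 6] / [3, 7] / [4, 8] / [5];  Q = [1, 3, 4] / [2, 5] / [6, 7] / [8]
Final shape: (3, 2, 2, 1).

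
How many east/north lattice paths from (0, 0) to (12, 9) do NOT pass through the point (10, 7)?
Number of paths = 177242

Total paths from (0, 0) to (12, 9): C(21, 12) = 293930. Paths through (10, 7): (paths (0, 0) → (10, 7)) × (paths (10, 7) → (12, 9)) = C(17, 10) · C(4, 2) = 19448 · 6 = 116688. Avoidance count = 293930 − 116688 = 177242.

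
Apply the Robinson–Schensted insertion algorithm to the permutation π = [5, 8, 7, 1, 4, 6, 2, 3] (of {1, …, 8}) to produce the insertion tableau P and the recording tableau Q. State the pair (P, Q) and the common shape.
P = [1, 2, 3] / [4, 6] / [5, 7] / [8];  Q = [1, 2, 6] / [3, 5] / [4, 8] / [7];  common shape = (3, 2, 2, 1)

Row-insert the values π_1, π_2, … into P one at a time, bumping the leftmost entry strictly greater than the inserted value down to the next row. The recording tableau Q records, in position (i, j), the step at which that cell was added to P.
  Insert 5 (step 1): P = [5];  Q = [1]
  Insert 8 (step 2): P = [5, 8];  Q = [1, 2]
  Insert 7 (step 3): P = [5, 7] / [8];  Q = [1, 2] / [3]
  Insert 1 (step 4): P = [1, 7] / [5] / [8];  Q = [1, 2] / [3] / [4]
  Insert 4 (step 5): P = [1, 4] / [5, 7] / [8];  Q = [1, 2] / [3, 5] / [4]
  Insert 6 (step 6): P = [1, 4, 6] / [5, 7] / [8];  Q = [1, 2, 6] / [3, 5] / [4]
  Insert 2 (step 7): P = [1, 2, 6] / [4, 7] / [5] / [8];  Q = [1, 2, 6] / [3, 5] / [4] / [7]
  Insert 3 (step 8): P = [1, 2, 3] / [4, 6] / [5, 7] / [8];  Q = [1, 2, 6] / [3, 5] / [4, 8] / [7]
Final shape: (3, 2, 2, 1).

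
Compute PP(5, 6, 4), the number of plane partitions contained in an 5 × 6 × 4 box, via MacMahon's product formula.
PP(5, 6, 4) = 133613766

Evaluate the triple product over i = 1..5, j = 1..6, k = 1..4. The factors are (2/1) · (3/2) · (4/3) · (5/4) · (3/2) · (4/3) · (5/4) · (6/5) · … (120 factors total). The numerators and denominators telescope so the product is an integer; carrying out the multiplication exactly gives PP(5, 6, 4) = 133613766.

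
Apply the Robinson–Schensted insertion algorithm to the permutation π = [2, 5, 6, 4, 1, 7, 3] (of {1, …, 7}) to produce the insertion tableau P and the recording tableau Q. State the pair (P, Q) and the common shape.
P = [1, 3, 6, 7] / [2, 4] / [5];  Q = [1, 2, 3, 6] / [4, 7] / [5];  common shape = (4, 2, 1)

Row-insert the values π_1, π_2, … into P one at a time, bumping the leftmost entry strictly greater than the inserted value down to the next row. The recording tableau Q records, in position (i, j), the step at which that cell was added to P.
  Insert 2 (step 1): P = [2];  Q = [1]
  Insert 5 (step 2): P = [2, 5];  Q = [1, 2]
  Insert 6 (step 3): P = [2, 5, 6];  Q = [1, 2, 3]
  Insert 4 (step 4): P = [2, 4, 6] / [5];  Q = [1, 2, 3] / [4]
  Insert 1 (step 5): P = [1, 4, 6] / [2] / [5];  Q = [1, 2, 3] / [4] / [5]
  Insert 7 (step 6): P = [1, 4, 6, 7] / [2] / [5];  Q = [1, 2, 3, 6] / [4] / [5]
  Insert 3 (step 7): P = [1, 3, 6, 7] / [2, 4] / [5];  Q = [1, 2, 3, 6] / [4, 7] / [5]
Final shape: (4, 2, 1).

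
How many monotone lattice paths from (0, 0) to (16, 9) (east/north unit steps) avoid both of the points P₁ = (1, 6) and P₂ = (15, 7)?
Number of paths = 1525946

Inclusion–exclusion. Total paths: C(25, 16) = 2042975. Through P₁: C(7, 1)·C(18, 15) = 5712. Through P₂: C(22, 15)·C(3, 1) = 511632. Since P₁ is strictly southwest of P₂, a monotone path through both must visit P₁ then P₂; paths through both = C(7, 1)·C(15, 14)·C(3, 1) = 315. Avoid both = 2042975 − 5712 − 511632 + 315 = 1525946.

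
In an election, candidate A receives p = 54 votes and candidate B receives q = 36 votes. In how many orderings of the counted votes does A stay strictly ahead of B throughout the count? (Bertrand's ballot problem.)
Strict-lead orderings = 3460290934255916316653724

Total orderings of the 90 votes with 54 for A: C(90, 54) = 17301454671279581583268620. By the Bertrand ballot formula (Cycle Lemma / reflection principle), the number of orderings in which A is strictly ahead of B throughout is (p − q)/(p + q) · C(p + q, p) = (54 − 36)/(54 + 36) · 17301454671279581583268620 = 3460290934255916316653724.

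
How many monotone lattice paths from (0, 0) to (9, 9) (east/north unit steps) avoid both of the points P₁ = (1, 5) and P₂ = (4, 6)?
Number of paths = 35234

Inclusion–exclusion. Total paths: C(18, 9) = 48620. Through P₁: C(6, 1)·C(12, 8) = 2970. Through P₂: C(10, 4)·C(8, 5) = 11760. Since P₁ is strictly southwest of P₂, a monotone path through both must visit P₁ then P₂; paths through both = C(6, 1)·C(4, 3)·C(8, 5) = 1344. Avoid both = 48620 − 2970 − 11760 + 1344 = 35234.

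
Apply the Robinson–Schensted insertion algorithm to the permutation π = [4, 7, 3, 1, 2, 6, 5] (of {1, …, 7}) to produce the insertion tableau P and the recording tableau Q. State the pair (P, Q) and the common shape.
P = [1, 2, 5] / [3, 6] / [4, 7];  Q = [1, 2, 6] / [3, 5] / [4, 7];  common shape = (3, 2, 2)

Row-insert the values π_1, π_2, … into P one at a time, bumping the leftmost entry strictly greater than the inserted value down to the next row. The recording tableau Q records, in position (i, j), the step at which that cell was added to P.
  Insert 4 (step 1): P = [4];  Q = [1]
  Insert 7 (step 2): P = [4, 7];  Q = [1, 2]
  Insert 3 (step 3): P = [3, 7] / [4];  Q = [1, 2] / [3]
  Insert 1 (step 4): P = [1, 7] / [3] / [4];  Q = [1, 2] / [3] / [4]
  Insert 2 (step 5): P = [1, 2] / [3, 7] / [4];  Q = [1, 2] / [3, 5] / [4]
  Insert 6 (step 6): P = [1, 2, 6] / [3, 7] / [4];  Q = [1, 2, 6] / [3, 5] / [4]
  Insert 5 (step 7): P = [1, 2, 5] / [3, 6] / [4, 7];  Q = [1, 2, 6] / [3, 5] / [4, 7]
Final shape: (3, 2, 2).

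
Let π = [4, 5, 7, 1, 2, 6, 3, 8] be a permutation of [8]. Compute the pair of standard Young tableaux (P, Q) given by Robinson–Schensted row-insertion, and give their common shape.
P = [1, 2, 3, 8] / [4, 5, 6] / [7];  Q = [1, 2, 3, 8] / [4, 5, 6] / [7];  common shape = (4, 3, 1)

Row-insert the values π_1, π_2, … into P one at a time, bumping the leftmost entry strictly greater than the inserted value down to the next row. The recording tableau Q records, in position (i, j), the step at which that cell was added to P.
  Insert 4 (step 1): P = [4];  Q = [1]
  Insert 5 (step 2): P = [4, 5];  Q = [1, 2]
  Insert 7 (step 3): P = [4, 5, 7];  Q = [1, 2, 3]
  Insert 1 (step 4): P = [1, 5, 7] / [4];  Q = [1, 2, 3] / [4]
  Insert 2 (step 5): P = [1, 2, 7] / [4, 5];  Q = [1, 2, 3] / [4, 5]
  Insert 6 (step 6): P = [1, 2, 6] / [4, 5, 7];  Q = [1, 2, 3] / [4, 5, 6]
  Insert 3 (step 7): P = [1, 2, 3] / [4, 5, 6] / [7];  Q = [1, 2, 3] / [4, 5, 6] / [7]
  Insert 8 (step 8): P = [1, 2, 3, 8] / [4, 5, 6] / [7];  Q = [1, 2, 3, 8] / [4, 5, 6] / [7]
Final shape: (4, 3, 1).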